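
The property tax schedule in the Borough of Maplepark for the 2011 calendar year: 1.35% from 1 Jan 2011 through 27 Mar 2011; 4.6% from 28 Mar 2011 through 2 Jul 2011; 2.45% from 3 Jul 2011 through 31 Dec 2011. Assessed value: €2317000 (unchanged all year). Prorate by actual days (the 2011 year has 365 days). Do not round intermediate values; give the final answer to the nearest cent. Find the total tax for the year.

€63999.98

1 Jan – 27 Mar 2011: 86 days at 1.35% → €2317000 × 1.35% × 86/365 = €7369.9644
28 Mar – 2 Jul 2011: 97 days at 4.6% → €2317000 × 4.6% × 97/365 = €28324.5315
3 Jul – 31 Dec 2011: 182 days at 2.45% → €2317000 × 2.45% × 182/365 = €28305.4877
Total = €63999.9836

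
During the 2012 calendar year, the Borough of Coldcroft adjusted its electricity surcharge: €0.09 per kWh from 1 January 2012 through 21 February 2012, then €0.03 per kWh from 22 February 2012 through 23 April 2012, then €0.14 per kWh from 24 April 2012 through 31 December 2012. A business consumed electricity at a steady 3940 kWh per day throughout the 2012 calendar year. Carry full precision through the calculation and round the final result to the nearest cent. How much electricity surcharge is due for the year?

1 January – 21 February 2012: 52 days × 3940 kWh/day = 204,880 kWh at €0.09/kWh → €18439.20
22 February – 23 April 2012: 62 days × 3940 kWh/day = 244,280 kWh at €0.03/kWh → €7328.40
24 April – 31 December 2012: 252 days × 3940 kWh/day = 992,880 kWh at €0.14/kWh → €139003.20

€164770.80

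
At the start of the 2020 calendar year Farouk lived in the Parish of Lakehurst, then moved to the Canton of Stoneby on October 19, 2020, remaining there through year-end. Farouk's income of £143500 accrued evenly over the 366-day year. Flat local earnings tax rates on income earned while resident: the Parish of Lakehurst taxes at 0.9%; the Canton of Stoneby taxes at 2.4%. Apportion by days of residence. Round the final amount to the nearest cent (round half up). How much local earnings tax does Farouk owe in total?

£1726.70

The Parish of Lakehurst, January 1 – October 18, 2020: 292 days → £143500 × 0.9% × 292/366 = £1030.3770
The Canton of Stoneby, October 19 – December 31, 2020: 74 days → £143500 × 2.4% × 74/366 = £696.3279
Total = £1726.7049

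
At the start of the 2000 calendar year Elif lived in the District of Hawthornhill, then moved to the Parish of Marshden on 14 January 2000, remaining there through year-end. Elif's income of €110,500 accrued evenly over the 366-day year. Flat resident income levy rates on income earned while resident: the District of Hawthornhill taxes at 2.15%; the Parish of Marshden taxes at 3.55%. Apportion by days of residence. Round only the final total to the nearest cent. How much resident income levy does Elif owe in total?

€3,867.80

The District of Hawthornhill, 1 January – 13 January 2000: 13 days → €110,500 × 2.15% × 13/366 = €84.3846
The Parish of Marshden, 14 January – 31 December 2000: 353 days → €110,500 × 3.55% × 353/366 = €3,783.4173
Total = €3,867.8019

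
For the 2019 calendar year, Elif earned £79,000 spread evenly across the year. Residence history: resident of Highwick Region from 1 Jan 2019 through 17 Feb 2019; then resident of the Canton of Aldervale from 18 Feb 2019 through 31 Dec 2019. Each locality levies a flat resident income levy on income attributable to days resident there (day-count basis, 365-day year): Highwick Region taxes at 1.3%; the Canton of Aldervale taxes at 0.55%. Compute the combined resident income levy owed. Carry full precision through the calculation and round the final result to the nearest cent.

£512.42

Highwick Region, 1 Jan – 17 Feb 2019: 48 days → £79,000 × 1.3% × 48/365 = £135.0575
The Canton of Aldervale, 18 Feb – 31 Dec 2019: 317 days → £79,000 × 0.55% × 317/365 = £377.3603
Total = £512.4178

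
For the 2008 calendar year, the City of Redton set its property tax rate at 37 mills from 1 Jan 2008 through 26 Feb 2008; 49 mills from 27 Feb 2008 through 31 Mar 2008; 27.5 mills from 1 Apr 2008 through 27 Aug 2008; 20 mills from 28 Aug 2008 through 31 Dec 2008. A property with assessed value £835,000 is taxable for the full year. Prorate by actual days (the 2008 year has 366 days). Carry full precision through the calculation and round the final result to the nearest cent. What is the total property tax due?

1 Jan – 26 Feb 2008: 57 days at 37 mills → £835,000 × 3.7% × 57/366 = £4,811.5164
27 Feb – 31 Mar 2008: 34 days at 49 mills → £835,000 × 4.9% × 34/366 = £3,800.8470
1 Apr – 27 Aug 2008: 149 days at 27.5 mills → £835,000 × 2.75% × 149/366 = £9,348.1216
28 Aug – 31 Dec 2008: 126 days at 20 mills → £835,000 × 2% × 126/366 = £5,749.1803
Total = £23,709.6653

£23,709.67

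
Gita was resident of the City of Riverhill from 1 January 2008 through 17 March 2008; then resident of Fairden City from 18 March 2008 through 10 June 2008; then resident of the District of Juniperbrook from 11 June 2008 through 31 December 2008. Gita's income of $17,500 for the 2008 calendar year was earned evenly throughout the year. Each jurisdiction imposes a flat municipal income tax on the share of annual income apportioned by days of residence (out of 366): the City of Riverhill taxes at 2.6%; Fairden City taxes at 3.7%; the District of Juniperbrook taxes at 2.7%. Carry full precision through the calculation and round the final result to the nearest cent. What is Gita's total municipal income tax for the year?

$509.46

The City of Riverhill, 1 January – 17 March 2008: 77 days → $17,500 × 2.6% × 77/366 = $95.7240
Fairden City, 18 March – 10 June 2008: 85 days → $17,500 × 3.7% × 85/366 = $150.3757
The District of Juniperbrook, 11 June – 31 December 2008: 204 days → $17,500 × 2.7% × 204/366 = $263.3607
Total = $509.4604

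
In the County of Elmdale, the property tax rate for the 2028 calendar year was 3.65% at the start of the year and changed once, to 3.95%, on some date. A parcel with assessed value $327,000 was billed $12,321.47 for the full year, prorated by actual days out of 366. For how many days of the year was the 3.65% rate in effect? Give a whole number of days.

Let d = days at the first rate; then 366 − d days at the second rate.
$327,000 × [3.65%·d + 3.95%·(366−d)] / 366 = $12,321.47
Solving gives d = 222, so the new rate took effect on 10 Aug 2028.

222 days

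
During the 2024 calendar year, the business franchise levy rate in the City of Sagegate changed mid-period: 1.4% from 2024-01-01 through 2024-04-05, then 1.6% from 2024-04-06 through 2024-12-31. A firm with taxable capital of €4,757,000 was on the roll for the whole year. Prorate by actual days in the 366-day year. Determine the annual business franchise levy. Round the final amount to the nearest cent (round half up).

€73,616.52

2024-01-01 to 2024-04-05: 96 days at 1.4% → €4,757,000 × 1.4% × 96/366 = €17,468.3279
2024-04-06 to 2024-12-31: 270 days at 1.6% → €4,757,000 × 1.6% × 270/366 = €56,148.1967
Total = €73,616.5246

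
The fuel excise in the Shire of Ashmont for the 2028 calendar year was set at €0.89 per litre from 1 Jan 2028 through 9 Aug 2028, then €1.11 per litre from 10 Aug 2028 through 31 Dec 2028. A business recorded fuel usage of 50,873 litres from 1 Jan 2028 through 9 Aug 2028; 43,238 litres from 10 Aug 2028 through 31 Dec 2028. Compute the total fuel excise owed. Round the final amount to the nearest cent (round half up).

€93,271.15

1 Jan – 9 Aug 2028: 50,873 litres at €0.89/litre → €45,276.97
10 Aug – 31 Dec 2028: 43,238 litres at €1.11/litre → €47,994.18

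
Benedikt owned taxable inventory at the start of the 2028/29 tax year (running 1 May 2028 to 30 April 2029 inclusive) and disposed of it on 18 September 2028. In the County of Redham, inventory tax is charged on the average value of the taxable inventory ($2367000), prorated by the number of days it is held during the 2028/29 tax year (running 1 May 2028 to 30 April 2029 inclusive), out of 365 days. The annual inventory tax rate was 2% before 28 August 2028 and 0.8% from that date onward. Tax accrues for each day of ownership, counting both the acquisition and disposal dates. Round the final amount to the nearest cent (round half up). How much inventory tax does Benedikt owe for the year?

$16575.48

1 May – 27 August 2028: 119 days at 2% → $2367000 × 2% × 119/365 = $15434.1370
28 August – 18 September 2028: 22 days at 0.8% → $2367000 × 0.8% × 22/365 = $1141.3479
Total = $16575.4849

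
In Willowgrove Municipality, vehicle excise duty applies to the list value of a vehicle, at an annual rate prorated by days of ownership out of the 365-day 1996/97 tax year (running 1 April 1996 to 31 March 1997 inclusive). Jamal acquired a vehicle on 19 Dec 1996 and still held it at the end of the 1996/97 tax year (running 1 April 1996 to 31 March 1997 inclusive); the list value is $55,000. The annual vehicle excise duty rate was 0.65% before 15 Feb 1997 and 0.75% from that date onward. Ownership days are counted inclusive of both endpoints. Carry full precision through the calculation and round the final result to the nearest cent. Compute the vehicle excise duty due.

$107.66

19 Dec 1996 – 14 Feb 1997: 58 days at 0.65% → $55,000 × 0.65% × 58/365 = $56.8082
15 Feb – 31 Mar 1997: 45 days at 0.75% → $55,000 × 0.75% × 45/365 = $50.8562
Total = $107.6644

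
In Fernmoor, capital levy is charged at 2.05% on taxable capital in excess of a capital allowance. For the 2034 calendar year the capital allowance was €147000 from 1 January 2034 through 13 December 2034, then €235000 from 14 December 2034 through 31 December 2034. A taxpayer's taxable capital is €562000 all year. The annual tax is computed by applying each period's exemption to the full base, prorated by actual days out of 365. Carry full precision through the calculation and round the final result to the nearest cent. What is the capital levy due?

€8418.54

1 January – 13 December 2034: 347 days, exemption €147000 → (€562000 − €147000) × 2.05% × 347/365 = €8087.9521
14 December – 31 December 2034: 18 days, exemption €235000 → (€562000 − €235000) × 2.05% × 18/365 = €330.5836
Total = €8418.5356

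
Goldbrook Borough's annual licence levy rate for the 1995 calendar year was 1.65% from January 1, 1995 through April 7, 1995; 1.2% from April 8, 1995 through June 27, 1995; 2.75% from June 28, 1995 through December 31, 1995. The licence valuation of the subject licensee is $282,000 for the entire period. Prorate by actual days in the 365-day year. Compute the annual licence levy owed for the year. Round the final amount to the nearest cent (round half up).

January 1 – April 7, 1995: 97 days at 1.65% → $282,000 × 1.65% × 97/365 = $1,236.5507
April 8 – June 27, 1995: 81 days at 1.2% → $282,000 × 1.2% × 81/365 = $750.9699
June 28 – December 31, 1995: 187 days at 2.75% → $282,000 × 2.75% × 187/365 = $3,973.1096
Total = $5,960.6301

$5,960.63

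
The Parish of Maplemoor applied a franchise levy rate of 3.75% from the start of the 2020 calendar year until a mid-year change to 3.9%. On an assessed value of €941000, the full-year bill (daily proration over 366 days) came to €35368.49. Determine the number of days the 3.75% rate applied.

Let d = days at the first rate; then 366 − d days at the second rate.
€941000 × [3.75%·d + 3.9%·(366−d)] / 366 = €35368.49
Solving gives d = 345, so the new rate took effect on 11 December 2020.

345 days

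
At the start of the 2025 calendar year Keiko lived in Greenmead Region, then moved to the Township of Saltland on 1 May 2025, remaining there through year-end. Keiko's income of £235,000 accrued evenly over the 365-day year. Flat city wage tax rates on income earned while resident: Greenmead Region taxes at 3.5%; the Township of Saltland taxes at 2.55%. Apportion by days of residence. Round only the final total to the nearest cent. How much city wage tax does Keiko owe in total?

£6,726.47

Greenmead Region, 1 Jan – 30 Apr 2025: 120 days → £235,000 × 3.5% × 120/365 = £2,704.1096
The Township of Saltland, 1 May – 31 Dec 2025: 245 days → £235,000 × 2.55% × 245/365 = £4,022.3630
Total = £6,726.4726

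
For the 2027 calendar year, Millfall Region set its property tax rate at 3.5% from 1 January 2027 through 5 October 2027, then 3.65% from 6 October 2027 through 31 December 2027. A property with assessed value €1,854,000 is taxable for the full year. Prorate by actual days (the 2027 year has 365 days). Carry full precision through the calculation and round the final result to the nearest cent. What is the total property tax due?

€65,552.87

1 January – 5 October 2027: 278 days at 3.5% → €1,854,000 × 3.5% × 278/365 = €49,423.0685
6 October – 31 December 2027: 87 days at 3.65% → €1,854,000 × 3.65% × 87/365 = €16,129.8000
Total = €65,552.8685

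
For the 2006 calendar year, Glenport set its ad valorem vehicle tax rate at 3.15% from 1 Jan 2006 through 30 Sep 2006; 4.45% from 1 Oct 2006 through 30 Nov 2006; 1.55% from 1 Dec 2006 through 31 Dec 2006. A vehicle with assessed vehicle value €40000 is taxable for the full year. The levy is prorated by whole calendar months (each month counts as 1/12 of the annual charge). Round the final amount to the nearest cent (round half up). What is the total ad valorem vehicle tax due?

€1293.33

1 Jan – 30 Sep 2006: 9 months at 3.15% → €40000 × 3.15% × 9/12 = €945.0000
1 Oct – 30 Nov 2006: 2 months at 4.45% → €40000 × 4.45% × 2/12 = €296.6667
1 Dec – 31 Dec 2006: 1 month at 1.55% → €40000 × 1.55% × 1/12 = €51.6667
Total = €1293.3333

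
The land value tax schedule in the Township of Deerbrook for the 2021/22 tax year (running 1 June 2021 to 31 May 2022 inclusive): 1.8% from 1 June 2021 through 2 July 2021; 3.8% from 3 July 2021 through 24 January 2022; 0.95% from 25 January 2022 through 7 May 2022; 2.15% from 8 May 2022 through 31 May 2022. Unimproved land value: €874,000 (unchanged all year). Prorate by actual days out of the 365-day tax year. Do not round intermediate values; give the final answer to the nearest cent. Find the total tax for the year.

1 June – 2 July 2021: 32 days at 1.8% → €874,000 × 1.8% × 32/365 = €1,379.2438
3 July 2021 – 24 January 2022: 206 days at 3.8% → €874,000 × 3.8% × 206/365 = €18,744.3068
25 January – 7 May 2022: 103 days at 0.95% → €874,000 × 0.95% × 103/365 = €2,343.0384
8 May – 31 May 2022: 24 days at 2.15% → €874,000 × 2.15% × 24/365 = €1,235.5726
Total = €23,702.1616

€23,702.16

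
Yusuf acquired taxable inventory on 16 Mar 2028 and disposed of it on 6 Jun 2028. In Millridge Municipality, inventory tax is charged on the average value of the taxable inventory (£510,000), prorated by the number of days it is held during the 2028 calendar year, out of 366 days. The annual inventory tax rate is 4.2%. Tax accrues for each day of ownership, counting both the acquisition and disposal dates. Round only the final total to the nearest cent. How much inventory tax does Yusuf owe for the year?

Days held (16 Mar – 6 Jun 2028): 83 out of 366
Tax = £510,000 × 4.2% × 83/366 = £4,857.5410

£4,857.54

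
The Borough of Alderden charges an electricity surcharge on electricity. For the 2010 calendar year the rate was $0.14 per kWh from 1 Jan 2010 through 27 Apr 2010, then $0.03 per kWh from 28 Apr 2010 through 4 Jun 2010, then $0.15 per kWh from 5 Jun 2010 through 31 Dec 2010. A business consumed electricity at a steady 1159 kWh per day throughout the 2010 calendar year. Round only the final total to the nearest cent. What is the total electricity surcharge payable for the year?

1 Jan – 27 Apr 2010: 117 days × 1159 kWh/day = 135,603 kWh at $0.14/kWh → $18,984.42
28 Apr – 4 Jun 2010: 38 days × 1159 kWh/day = 44,042 kWh at $0.03/kWh → $1,321.26
5 Jun – 31 Dec 2010: 210 days × 1159 kWh/day = 243,390 kWh at $0.15/kWh → $36,508.50

$56,814.18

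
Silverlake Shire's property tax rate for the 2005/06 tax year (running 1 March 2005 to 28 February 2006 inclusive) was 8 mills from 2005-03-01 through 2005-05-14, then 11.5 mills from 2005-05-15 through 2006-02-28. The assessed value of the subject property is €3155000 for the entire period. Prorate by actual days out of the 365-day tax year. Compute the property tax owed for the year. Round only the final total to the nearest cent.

€34013.49

2005-03-01 to 2005-05-14: 75 days at 8 mills → €3155000 × 0.8% × 75/365 = €5186.3014
2005-05-15 to 2006-02-28: 290 days at 11.5 mills → €3155000 × 1.15% × 290/365 = €28827.1918
Total = €34013.4932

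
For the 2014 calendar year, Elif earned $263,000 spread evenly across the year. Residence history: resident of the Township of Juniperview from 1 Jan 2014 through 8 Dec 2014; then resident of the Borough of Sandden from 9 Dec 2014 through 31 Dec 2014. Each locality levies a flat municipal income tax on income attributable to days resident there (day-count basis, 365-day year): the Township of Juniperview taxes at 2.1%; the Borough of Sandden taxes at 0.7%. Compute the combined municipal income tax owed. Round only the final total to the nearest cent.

$5,290.98

The Township of Juniperview, 1 Jan – 8 Dec 2014: 342 days → $263,000 × 2.1% × 342/365 = $5,174.9753
The Borough of Sandden, 9 Dec – 31 Dec 2014: 23 days → $263,000 × 0.7% × 23/365 = $116.0082
Total = $5,290.9836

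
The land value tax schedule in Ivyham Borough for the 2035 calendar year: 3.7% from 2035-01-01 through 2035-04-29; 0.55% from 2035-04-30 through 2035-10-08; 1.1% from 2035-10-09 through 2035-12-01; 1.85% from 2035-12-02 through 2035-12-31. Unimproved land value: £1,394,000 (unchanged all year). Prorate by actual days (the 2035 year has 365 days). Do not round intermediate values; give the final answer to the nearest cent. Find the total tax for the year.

£24,606.96

2035-01-01 to 2035-04-29: 119 days at 3.7% → £1,394,000 × 3.7% × 119/365 = £16,815.8411
2035-04-30 to 2035-10-08: 162 days at 0.55% → £1,394,000 × 0.55% × 162/365 = £3,402.8877
2035-10-09 to 2035-12-01: 54 days at 1.1% → £1,394,000 × 1.1% × 54/365 = £2,268.5918
2035-12-02 to 2035-12-31: 30 days at 1.85% → £1,394,000 × 1.85% × 30/365 = £2,119.6438
Total = £24,606.9644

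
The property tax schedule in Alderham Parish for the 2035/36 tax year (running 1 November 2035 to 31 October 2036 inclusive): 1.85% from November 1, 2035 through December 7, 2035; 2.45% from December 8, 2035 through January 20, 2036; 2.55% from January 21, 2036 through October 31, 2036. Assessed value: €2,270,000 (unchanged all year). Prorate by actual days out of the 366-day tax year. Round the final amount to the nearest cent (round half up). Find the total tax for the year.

€56,005.74

November 1 – December 7, 2035: 37 days at 1.85% → €2,270,000 × 1.85% × 37/366 = €4,245.3962
December 8, 2035 – January 20, 2036: 44 days at 2.45% → €2,270,000 × 2.45% × 44/366 = €6,685.9563
January 21 – October 31, 2036: 285 days at 2.55% → €2,270,000 × 2.55% × 285/366 = €45,074.3852
Total = €56,005.7377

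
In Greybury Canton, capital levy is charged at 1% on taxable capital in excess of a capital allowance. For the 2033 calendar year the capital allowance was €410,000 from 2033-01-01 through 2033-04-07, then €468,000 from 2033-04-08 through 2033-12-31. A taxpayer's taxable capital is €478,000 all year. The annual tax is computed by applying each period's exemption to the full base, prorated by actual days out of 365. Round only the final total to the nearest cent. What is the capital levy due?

2033-01-01 to 2033-04-07: 97 days, exemption €410,000 → (€478,000 − €410,000) × 1% × 97/365 = €180.7123
2033-04-08 to 2033-12-31: 268 days, exemption €468,000 → (€478,000 − €468,000) × 1% × 268/365 = €73.4247
Total = €254.1370

€254.14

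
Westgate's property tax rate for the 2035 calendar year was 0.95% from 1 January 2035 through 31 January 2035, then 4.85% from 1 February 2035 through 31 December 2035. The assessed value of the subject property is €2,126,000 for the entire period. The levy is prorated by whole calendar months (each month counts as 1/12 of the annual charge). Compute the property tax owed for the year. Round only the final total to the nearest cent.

1 January – 31 January 2035: 1 month at 0.95% → €2,126,000 × 0.95% × 1/12 = €1,683.0833
1 February – 31 December 2035: 11 months at 4.85% → €2,126,000 × 4.85% × 11/12 = €94,518.4167
Total = €96,201.5000

€96,201.50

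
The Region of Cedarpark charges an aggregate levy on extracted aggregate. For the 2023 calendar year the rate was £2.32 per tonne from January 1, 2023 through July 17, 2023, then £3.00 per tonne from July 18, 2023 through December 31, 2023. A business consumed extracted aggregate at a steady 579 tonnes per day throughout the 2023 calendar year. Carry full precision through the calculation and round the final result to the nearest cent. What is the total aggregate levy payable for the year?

£556,048.44

January 1 – July 17, 2023: 198 days × 579 tonnes/day = 114,642 tonnes at £2.32/tonne → £265,969.44
July 18 – December 31, 2023: 167 days × 579 tonnes/day = 96,693 tonnes at £3.00/tonne → £290,079.00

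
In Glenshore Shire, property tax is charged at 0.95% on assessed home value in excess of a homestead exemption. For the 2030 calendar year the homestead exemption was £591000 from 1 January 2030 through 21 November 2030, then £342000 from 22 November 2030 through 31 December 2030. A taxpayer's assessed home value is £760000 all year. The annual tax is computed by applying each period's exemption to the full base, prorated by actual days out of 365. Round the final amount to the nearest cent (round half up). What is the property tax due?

£1864.73

1 January – 21 November 2030: 325 days, exemption £591000 → (£760000 − £591000) × 0.95% × 325/365 = £1429.5548
22 November – 31 December 2030: 40 days, exemption £342000 → (£760000 − £342000) × 0.95% × 40/365 = £435.1781
Total = £1864.7329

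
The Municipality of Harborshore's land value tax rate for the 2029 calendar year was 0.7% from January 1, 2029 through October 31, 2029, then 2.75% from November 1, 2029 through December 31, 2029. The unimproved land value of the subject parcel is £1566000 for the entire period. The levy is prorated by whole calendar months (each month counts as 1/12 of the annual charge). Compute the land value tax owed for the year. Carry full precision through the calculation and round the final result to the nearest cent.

£16312.50

January 1 – October 31, 2029: 10 months at 0.7% → £1566000 × 0.7% × 10/12 = £9135.0000
November 1 – December 31, 2029: 2 months at 2.75% → £1566000 × 2.75% × 2/12 = £7177.5000
Total = £16312.5000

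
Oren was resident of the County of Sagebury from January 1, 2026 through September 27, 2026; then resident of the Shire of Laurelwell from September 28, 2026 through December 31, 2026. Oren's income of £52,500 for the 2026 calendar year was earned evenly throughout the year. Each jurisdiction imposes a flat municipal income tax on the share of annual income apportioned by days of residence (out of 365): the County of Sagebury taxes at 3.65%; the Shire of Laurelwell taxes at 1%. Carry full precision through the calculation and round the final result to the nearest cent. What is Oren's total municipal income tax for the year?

The County of Sagebury, January 1 – September 27, 2026: 270 days → £52,500 × 3.65% × 270/365 = £1,417.5000
The Shire of Laurelwell, September 28 – December 31, 2026: 95 days → £52,500 × 1% × 95/365 = £136.6438
Total = £1,554.1438

£1,554.14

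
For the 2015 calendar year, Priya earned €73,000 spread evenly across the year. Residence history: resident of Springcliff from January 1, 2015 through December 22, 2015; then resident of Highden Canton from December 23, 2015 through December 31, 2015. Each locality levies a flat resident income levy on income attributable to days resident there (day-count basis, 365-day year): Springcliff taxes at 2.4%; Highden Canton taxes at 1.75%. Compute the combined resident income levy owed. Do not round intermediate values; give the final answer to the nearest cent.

Springcliff, January 1 – December 22, 2015: 356 days → €73,000 × 2.4% × 356/365 = €1,708.8000
Highden Canton, December 23 – December 31, 2015: 9 days → €73,000 × 1.75% × 9/365 = €31.5000
Total = €1,740.3000

€1,740.30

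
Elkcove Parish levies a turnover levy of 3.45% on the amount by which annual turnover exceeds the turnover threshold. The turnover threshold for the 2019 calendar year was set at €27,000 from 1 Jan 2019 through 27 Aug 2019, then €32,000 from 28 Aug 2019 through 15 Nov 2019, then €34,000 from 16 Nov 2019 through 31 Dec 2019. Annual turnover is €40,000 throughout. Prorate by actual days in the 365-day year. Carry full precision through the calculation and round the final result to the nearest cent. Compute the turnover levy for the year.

1 Jan – 27 Aug 2019: 239 days, exemption €27,000 → (€40,000 − €27,000) × 3.45% × 239/365 = €293.6753
28 Aug – 15 Nov 2019: 80 days, exemption €32,000 → (€40,000 − €32,000) × 3.45% × 80/365 = €60.4932
16 Nov – 31 Dec 2019: 46 days, exemption €34,000 → (€40,000 − €34,000) × 3.45% × 46/365 = €26.0877
Total = €380.2562

€380.26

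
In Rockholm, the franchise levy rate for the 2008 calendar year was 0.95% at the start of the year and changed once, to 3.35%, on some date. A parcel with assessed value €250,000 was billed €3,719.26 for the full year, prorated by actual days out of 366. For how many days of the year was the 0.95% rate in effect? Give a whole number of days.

284 days

Let d = days at the first rate; then 366 − d days at the second rate.
€250,000 × [0.95%·d + 3.35%·(366−d)] / 366 = €3,719.26
Solving gives d = 284, so the new rate took effect on October 11, 2008.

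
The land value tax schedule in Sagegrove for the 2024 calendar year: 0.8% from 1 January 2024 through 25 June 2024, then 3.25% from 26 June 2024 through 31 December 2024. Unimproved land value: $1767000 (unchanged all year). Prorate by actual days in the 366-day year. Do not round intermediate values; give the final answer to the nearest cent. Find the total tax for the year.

1 January – 25 June 2024: 177 days at 0.8% → $1767000 × 0.8% × 177/366 = $6836.2623
26 June – 31 December 2024: 189 days at 3.25% → $1767000 × 3.25% × 189/366 = $29655.1844
Total = $36491.4467

$36491.45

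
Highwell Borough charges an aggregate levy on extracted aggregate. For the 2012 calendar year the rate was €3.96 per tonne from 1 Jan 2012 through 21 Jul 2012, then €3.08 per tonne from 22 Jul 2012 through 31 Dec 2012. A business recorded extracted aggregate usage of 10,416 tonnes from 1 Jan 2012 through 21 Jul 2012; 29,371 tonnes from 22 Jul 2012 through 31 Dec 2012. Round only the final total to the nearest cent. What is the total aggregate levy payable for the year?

1 Jan – 21 Jul 2012: 10,416 tonnes at €3.96/tonne → €41,247.36
22 Jul – 31 Dec 2012: 29,371 tonnes at €3.08/tonne → €90,462.68

€131,710.04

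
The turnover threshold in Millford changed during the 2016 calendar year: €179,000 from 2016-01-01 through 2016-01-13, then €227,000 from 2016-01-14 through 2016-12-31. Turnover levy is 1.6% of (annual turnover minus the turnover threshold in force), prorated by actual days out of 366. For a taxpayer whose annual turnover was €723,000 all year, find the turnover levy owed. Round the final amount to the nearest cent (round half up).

2016-01-01 to 2016-01-13: 13 days, exemption €179,000 → (€723,000 − €179,000) × 1.6% × 13/366 = €309.1585
2016-01-14 to 2016-12-31: 353 days, exemption €227,000 → (€723,000 − €227,000) × 1.6% × 353/366 = €7,654.1202
Total = €7,963.2787

€7,963.28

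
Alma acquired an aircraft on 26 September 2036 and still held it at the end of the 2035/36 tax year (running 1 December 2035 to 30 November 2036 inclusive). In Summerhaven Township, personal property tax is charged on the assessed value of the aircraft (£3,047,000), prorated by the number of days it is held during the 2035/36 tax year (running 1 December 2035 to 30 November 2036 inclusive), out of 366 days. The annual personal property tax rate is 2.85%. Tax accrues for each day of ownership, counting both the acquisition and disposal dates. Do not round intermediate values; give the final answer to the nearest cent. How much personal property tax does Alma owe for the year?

Days held (26 September – 30 November 2036): 66 out of 366
Tax = £3,047,000 × 2.85% × 66/366 = £15,659.5820

£15,659.58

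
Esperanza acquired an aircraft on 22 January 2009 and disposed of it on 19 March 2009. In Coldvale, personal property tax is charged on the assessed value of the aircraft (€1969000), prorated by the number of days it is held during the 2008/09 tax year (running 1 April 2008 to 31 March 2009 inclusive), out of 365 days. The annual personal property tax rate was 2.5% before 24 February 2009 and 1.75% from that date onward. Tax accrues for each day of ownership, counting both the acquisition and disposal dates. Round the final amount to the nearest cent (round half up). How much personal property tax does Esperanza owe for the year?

22 January – 23 February 2009: 33 days at 2.5% → €1969000 × 2.5% × 33/365 = €4450.4795
24 February – 19 March 2009: 24 days at 1.75% → €1969000 × 1.75% × 24/365 = €2265.6986
Total = €6716.1781

€6716.18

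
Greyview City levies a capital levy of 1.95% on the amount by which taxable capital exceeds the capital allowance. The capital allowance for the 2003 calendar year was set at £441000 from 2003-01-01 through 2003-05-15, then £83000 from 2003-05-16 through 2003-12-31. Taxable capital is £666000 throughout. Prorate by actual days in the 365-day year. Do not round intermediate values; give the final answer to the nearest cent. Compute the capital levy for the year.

2003-01-01 to 2003-05-15: 135 days, exemption £441000 → (£666000 − £441000) × 1.95% × 135/365 = £1622.7740
2003-05-16 to 2003-12-31: 230 days, exemption £83000 → (£666000 − £83000) × 1.95% × 230/365 = £7163.7123
Total = £8786.4863

£8786.49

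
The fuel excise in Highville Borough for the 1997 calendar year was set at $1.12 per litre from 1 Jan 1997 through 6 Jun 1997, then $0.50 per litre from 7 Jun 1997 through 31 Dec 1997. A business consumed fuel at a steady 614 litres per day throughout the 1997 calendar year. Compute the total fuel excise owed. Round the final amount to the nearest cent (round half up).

1 Jan – 6 Jun 1997: 157 days × 614 litres/day = 96,398 litres at $1.12/litre → $107965.76
7 Jun – 31 Dec 1997: 208 days × 614 litres/day = 127,712 litres at $0.50/litre → $63856.00

$171821.76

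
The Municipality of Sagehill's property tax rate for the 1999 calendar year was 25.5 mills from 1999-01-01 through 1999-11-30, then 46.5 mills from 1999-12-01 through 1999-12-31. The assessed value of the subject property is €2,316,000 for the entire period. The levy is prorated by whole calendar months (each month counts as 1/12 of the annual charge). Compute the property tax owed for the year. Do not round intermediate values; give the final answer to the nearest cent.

1999-01-01 to 1999-11-30: 11 months at 25.5 mills → €2,316,000 × 2.55% × 11/12 = €54,136.5000
1999-12-01 to 1999-12-31: 1 month at 46.5 mills → €2,316,000 × 4.65% × 1/12 = €8,974.5000
Total = €63,111.0000

€63,111.00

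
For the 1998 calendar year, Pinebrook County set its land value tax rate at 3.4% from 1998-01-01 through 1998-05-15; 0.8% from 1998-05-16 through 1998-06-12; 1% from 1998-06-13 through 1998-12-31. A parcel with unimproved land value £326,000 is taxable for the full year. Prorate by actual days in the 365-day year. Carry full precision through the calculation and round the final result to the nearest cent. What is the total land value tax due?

£6,103.79

1998-01-01 to 1998-05-15: 135 days at 3.4% → £326,000 × 3.4% × 135/365 = £4,099.5616
1998-05-16 to 1998-06-12: 28 days at 0.8% → £326,000 × 0.8% × 28/365 = £200.0658
1998-06-13 to 1998-12-31: 202 days at 1% → £326,000 × 1% × 202/365 = £1,804.1644
Total = £6,103.7918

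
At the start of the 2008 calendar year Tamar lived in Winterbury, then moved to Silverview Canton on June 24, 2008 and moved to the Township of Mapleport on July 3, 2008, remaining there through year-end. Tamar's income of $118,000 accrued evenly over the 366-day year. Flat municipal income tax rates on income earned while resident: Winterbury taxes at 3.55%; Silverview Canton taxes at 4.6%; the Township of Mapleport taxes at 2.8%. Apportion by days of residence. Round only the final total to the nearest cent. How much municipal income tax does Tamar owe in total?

Winterbury, January 1 – June 23, 2008: 175 days → $118,000 × 3.55% × 175/366 = $2,002.9372
Silverview Canton, June 24 – July 2, 2008: 9 days → $118,000 × 4.6% × 9/366 = $133.4754
The Township of Mapleport, July 3 – December 31, 2008: 182 days → $118,000 × 2.8% × 182/366 = $1,642.9727
Total = $3,779.3852

$3,779.39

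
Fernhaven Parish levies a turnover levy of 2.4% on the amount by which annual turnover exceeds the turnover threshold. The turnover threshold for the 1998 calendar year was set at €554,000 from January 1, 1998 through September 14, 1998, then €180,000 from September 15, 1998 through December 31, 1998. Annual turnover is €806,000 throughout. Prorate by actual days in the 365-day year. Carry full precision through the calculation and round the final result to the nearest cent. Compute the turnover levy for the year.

January 1 – September 14, 1998: 257 days, exemption €554,000 → (€806,000 − €554,000) × 2.4% × 257/365 = €4,258.4548
September 15 – December 31, 1998: 108 days, exemption €180,000 → (€806,000 − €180,000) × 2.4% × 108/365 = €4,445.4575
Total = €8,703.9123

€8,703.91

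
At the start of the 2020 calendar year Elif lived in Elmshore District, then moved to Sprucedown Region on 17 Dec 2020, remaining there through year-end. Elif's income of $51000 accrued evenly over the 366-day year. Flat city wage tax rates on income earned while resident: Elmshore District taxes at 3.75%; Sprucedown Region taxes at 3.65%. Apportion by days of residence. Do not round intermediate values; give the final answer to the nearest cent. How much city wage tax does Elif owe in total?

$1910.41

Elmshore District, 1 Jan – 16 Dec 2020: 351 days → $51000 × 3.75% × 351/366 = $1834.1189
Sprucedown Region, 17 Dec – 31 Dec 2020: 15 days → $51000 × 3.65% × 15/366 = $76.2910
Total = $1910.4098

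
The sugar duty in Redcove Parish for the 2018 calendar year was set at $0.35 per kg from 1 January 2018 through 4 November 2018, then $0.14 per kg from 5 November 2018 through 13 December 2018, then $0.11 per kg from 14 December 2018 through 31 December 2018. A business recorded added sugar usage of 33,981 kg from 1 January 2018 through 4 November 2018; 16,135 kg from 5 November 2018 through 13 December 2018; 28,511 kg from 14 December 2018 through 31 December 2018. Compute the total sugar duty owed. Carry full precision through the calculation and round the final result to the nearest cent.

1 January – 4 November 2018: 33,981 kg at $0.35/kg → $11,893.35
5 November – 13 December 2018: 16,135 kg at $0.14/kg → $2,258.90
14 December – 31 December 2018: 28,511 kg at $0.11/kg → $3,136.21

$17,288.46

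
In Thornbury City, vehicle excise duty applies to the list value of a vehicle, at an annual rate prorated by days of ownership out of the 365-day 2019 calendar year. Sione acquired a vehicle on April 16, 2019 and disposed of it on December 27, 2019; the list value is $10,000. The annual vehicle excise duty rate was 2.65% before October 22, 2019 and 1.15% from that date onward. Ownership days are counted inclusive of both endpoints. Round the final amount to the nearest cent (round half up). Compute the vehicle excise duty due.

April 16 – October 21, 2019: 189 days at 2.65% → $10,000 × 2.65% × 189/365 = $137.2192
October 22 – December 27, 2019: 67 days at 1.15% → $10,000 × 1.15% × 67/365 = $21.1096
Total = $158.3288

$158.33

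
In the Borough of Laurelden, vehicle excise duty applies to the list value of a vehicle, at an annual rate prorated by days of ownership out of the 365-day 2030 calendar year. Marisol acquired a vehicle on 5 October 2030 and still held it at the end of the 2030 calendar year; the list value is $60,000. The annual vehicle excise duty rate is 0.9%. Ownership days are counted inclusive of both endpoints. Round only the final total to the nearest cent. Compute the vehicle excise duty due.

Days held (5 October – 31 December 2030): 88 out of 365
Tax = $60,000 × 0.9% × 88/365 = $130.1918

$130.19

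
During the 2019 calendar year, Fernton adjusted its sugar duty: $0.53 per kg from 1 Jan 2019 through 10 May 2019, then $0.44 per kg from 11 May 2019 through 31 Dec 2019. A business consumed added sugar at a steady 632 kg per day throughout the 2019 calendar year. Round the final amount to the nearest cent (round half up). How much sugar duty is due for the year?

$108,893.60

1 Jan – 10 May 2019: 130 days × 632 kg/day = 82,160 kg at $0.53/kg → $43,544.80
11 May – 31 Dec 2019: 235 days × 632 kg/day = 148,520 kg at $0.44/kg → $65,348.80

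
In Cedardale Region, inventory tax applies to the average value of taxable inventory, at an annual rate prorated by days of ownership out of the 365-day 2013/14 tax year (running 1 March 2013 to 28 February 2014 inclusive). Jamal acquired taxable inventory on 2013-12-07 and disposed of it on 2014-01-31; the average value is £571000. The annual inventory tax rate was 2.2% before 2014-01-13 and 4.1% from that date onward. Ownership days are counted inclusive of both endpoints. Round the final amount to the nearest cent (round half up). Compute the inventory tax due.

2013-12-07 to 2014-01-12: 37 days at 2.2% → £571000 × 2.2% × 37/365 = £1273.4082
2014-01-13 to 2014-01-31: 19 days at 4.1% → £571000 × 4.1% × 19/365 = £1218.6548
Total = £2492.0630

£2492.06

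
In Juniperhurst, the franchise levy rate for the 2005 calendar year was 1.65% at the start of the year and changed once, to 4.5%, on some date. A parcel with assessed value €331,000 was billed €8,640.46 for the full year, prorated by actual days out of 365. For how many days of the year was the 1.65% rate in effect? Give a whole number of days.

Let d = days at the first rate; then 365 − d days at the second rate.
€331,000 × [1.65%·d + 4.5%·(365−d)] / 365 = €8,640.46
Solving gives d = 242, so the new rate took effect on 31 Aug 2005.

242 days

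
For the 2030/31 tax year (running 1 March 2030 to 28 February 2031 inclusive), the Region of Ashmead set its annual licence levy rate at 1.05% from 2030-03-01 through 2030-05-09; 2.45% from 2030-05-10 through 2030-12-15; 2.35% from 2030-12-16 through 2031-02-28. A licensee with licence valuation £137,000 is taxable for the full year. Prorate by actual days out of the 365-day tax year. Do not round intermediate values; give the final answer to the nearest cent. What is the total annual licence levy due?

2030-03-01 to 2030-05-09: 70 days at 1.05% → £137,000 × 1.05% × 70/365 = £275.8767
2030-05-10 to 2030-12-15: 220 days at 2.45% → £137,000 × 2.45% × 220/365 = £2,023.0959
2030-12-16 to 2031-02-28: 75 days at 2.35% → £137,000 × 2.35% × 75/365 = £661.5411
Total = £2,960.5137

£2,960.51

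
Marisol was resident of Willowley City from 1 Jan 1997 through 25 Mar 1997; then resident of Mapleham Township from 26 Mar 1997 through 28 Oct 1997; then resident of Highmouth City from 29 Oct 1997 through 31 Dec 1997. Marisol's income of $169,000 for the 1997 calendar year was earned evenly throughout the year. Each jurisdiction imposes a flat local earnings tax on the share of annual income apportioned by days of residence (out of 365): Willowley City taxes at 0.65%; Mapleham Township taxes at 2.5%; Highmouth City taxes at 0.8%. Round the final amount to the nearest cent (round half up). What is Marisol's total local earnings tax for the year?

Willowley City, 1 Jan – 25 Mar 1997: 84 days → $169,000 × 0.65% × 84/365 = $252.8055
Mapleham Township, 26 Mar – 28 Oct 1997: 217 days → $169,000 × 2.5% × 217/365 = $2,511.8493
Highmouth City, 29 Oct – 31 Dec 1997: 64 days → $169,000 × 0.8% × 64/365 = $237.0630
Total = $3,001.7178

$3,001.72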